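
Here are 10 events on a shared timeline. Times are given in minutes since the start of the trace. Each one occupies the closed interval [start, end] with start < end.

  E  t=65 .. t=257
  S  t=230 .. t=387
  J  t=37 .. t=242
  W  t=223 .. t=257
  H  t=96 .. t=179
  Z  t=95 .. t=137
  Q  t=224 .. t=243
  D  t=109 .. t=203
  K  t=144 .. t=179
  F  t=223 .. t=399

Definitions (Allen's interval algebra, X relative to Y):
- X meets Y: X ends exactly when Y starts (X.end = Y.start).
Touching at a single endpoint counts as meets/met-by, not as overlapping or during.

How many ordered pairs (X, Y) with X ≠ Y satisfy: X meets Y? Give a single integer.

0

Checking all 90 ordered pairs for relation 'meets'; matching pairs in alphabetical order:
No pair satisfies it.
Count: 0.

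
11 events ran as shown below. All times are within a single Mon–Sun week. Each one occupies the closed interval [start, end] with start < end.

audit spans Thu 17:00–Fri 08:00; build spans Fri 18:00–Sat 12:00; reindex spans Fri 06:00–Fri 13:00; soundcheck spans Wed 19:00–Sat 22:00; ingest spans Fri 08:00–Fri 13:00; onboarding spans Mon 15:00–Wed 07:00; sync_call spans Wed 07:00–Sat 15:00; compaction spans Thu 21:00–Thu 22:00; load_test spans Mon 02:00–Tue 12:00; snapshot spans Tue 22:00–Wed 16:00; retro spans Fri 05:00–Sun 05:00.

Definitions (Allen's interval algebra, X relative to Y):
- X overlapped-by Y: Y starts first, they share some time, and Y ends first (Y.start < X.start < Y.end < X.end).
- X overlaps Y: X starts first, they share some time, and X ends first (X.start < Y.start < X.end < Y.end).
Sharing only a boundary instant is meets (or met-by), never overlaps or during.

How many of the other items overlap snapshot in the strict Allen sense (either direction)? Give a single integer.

Target snapshot = [Tue 22:00, Wed 16:00].
audit [Thu 17:00, Fri 08:00] → after → no.
build [Fri 18:00, Sat 12:00] → after → no.
compaction [Thu 21:00, Thu 22:00] → after → no.
ingest [Fri 08:00, Fri 13:00] → after → no.
load_test [Mon 02:00, Tue 12:00] → before → no.
onboarding [Mon 15:00, Wed 07:00] → overlaps → counts.
reindex [Fri 06:00, Fri 13:00] → after → no.
retro [Fri 05:00, Sun 05:00] → after → no.
soundcheck [Wed 19:00, Sat 22:00] → after → no.
sync_call [Wed 07:00, Sat 15:00] → overlapped-by → counts.
Total: 2.

2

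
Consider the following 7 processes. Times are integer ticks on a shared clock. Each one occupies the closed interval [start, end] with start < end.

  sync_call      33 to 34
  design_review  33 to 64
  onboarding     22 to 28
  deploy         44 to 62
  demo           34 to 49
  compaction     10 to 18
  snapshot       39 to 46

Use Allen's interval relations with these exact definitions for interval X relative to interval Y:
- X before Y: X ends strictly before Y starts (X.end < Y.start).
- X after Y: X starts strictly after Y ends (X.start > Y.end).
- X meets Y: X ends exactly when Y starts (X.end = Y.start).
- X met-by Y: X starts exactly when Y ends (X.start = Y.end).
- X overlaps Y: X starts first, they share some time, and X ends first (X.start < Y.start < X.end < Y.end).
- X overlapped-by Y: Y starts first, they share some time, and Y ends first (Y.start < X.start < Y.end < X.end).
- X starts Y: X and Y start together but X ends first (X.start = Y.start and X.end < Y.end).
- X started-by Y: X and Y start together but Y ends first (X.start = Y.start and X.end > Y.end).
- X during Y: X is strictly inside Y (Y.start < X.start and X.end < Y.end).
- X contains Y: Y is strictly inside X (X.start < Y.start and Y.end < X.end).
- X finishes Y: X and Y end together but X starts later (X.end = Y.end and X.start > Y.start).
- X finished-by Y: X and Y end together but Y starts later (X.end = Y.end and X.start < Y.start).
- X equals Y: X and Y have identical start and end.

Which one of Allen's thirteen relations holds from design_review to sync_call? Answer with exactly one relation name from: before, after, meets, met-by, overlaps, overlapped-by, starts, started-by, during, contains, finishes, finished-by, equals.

design_review = [33, 64]; sync_call = [33, 34].
Compare endpoints: design_review.start = sync_call.start, design_review.start < sync_call.end, design_review.end > sync_call.start, design_review.end > sync_call.end.
That pattern is 'started-by'.

started-by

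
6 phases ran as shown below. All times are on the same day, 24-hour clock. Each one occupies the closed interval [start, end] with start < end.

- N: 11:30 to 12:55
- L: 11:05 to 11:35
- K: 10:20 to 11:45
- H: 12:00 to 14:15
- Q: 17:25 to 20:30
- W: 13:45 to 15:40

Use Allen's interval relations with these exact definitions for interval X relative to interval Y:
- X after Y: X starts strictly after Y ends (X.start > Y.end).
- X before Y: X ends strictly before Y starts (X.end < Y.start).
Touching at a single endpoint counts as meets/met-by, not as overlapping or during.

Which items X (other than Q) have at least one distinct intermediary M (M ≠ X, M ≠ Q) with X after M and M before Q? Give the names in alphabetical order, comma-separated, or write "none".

Target Q = [17:25, 20:30].
Intermediaries M with M before Q: H, K, L, N, W.
Via H — items with X after H: none.
Via K — items with X after K: H, W.
Via L — items with X after L: H, W.
Via N — items with X after N: W.
Via W — items with X after W: none.
Union: H, W.

H, W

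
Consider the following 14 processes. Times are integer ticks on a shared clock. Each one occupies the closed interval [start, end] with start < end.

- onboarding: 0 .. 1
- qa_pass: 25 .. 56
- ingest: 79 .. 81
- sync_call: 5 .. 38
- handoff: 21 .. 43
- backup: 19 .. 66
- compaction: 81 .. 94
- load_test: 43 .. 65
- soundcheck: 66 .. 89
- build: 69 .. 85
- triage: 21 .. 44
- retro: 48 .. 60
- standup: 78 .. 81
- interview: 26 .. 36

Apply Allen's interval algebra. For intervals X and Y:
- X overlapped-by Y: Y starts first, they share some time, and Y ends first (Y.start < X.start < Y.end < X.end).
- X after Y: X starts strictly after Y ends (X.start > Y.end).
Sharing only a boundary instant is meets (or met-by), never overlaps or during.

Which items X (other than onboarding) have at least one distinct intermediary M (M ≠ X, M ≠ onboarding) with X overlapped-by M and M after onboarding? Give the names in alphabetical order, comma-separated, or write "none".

backup, compaction, handoff, load_test, qa_pass, retro, triage

Target onboarding = [0, 1].
Intermediaries M with M after onboarding: backup, build, compaction, handoff, ingest, interview, load_test, qa_pass, retro, soundcheck, standup, sync_call, triage.
Via backup — items with X overlapped-by backup: none.
Via build — items with X overlapped-by build: compaction.
Via compaction — items with X overlapped-by compaction: none.
Via handoff — items with X overlapped-by handoff: qa_pass.
Via ingest — items with X overlapped-by ingest: none.
Via interview — items with X overlapped-by interview: none.
Via load_test — items with X overlapped-by load_test: none.
Via qa_pass — items with X overlapped-by qa_pass: load_test, retro.
Via retro — items with X overlapped-by retro: none.
Via soundcheck — items with X overlapped-by soundcheck: compaction.
Via standup — items with X overlapped-by standup: none.
Via sync_call — items with X overlapped-by sync_call: backup, handoff, qa_pass, triage.
Via triage — items with X overlapped-by triage: load_test, qa_pass.
Union: backup, compaction, handoff, load_test, qa_pass, retro, triage.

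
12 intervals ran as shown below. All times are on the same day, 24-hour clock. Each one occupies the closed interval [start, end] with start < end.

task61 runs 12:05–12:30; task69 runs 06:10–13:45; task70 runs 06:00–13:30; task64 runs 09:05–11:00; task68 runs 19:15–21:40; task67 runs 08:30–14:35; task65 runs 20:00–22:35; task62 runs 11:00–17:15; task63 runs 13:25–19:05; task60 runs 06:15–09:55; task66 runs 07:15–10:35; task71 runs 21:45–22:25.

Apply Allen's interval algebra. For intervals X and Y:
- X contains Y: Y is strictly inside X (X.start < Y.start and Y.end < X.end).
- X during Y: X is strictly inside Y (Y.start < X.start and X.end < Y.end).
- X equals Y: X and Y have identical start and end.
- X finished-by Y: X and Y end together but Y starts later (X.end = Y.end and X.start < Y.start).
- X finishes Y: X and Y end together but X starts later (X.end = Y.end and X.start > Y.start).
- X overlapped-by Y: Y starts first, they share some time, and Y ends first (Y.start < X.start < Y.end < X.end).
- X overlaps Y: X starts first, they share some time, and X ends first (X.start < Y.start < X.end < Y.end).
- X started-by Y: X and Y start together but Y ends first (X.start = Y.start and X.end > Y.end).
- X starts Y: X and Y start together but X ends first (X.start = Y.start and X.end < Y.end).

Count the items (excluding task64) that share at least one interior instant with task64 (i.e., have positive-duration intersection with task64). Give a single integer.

Target task64 = [09:05, 11:00].
task60 [06:15, 09:55] → overlaps → counts.
task61 [12:05, 12:30] → after → no.
task62 [11:00, 17:15] → met-by → no.
task63 [13:25, 19:05] → after → no.
task65 [20:00, 22:35] → after → no.
task66 [07:15, 10:35] → overlaps → counts.
task67 [08:30, 14:35] → contains → counts.
task68 [19:15, 21:40] → after → no.
task69 [06:10, 13:45] → contains → counts.
task70 [06:00, 13:30] → contains → counts.
task71 [21:45, 22:25] → after → no.
Total: 5.

5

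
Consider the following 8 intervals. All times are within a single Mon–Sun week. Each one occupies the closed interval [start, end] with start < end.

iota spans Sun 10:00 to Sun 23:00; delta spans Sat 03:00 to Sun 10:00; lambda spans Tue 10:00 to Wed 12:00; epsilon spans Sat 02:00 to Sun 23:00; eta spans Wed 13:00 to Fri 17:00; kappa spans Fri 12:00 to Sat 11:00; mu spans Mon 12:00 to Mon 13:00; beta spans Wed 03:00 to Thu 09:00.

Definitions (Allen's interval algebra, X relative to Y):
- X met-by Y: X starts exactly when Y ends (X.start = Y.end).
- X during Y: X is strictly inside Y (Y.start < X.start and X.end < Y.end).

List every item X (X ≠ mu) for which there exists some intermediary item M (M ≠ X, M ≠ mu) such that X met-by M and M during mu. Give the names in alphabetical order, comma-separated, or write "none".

none

Target mu = [Mon 12:00, Mon 13:00].
Intermediaries M with M during mu: none.
Union: none.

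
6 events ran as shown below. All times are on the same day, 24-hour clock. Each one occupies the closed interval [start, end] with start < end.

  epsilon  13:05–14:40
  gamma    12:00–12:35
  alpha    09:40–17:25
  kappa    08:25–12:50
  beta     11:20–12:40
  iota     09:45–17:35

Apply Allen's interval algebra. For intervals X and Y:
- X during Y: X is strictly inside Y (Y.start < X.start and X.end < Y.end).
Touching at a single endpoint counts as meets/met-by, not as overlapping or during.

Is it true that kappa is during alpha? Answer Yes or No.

No

kappa = [08:25, 12:50], alpha = [09:40, 17:25].
Actual relation of kappa to alpha: overlaps.
Asked whether 'during' holds → No.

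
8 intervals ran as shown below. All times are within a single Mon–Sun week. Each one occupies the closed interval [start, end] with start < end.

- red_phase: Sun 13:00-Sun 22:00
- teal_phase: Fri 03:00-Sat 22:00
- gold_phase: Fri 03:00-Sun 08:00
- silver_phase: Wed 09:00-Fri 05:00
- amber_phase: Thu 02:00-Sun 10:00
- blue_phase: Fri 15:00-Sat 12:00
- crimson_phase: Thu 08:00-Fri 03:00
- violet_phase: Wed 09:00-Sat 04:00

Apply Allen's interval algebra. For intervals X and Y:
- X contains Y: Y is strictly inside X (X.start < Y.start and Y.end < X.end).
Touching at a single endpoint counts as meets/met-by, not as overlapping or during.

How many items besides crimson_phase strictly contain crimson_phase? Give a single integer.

3

Target crimson_phase = [Thu 08:00, Fri 03:00].
amber_phase [Thu 02:00, Sun 10:00] → contains → counts.
blue_phase [Fri 15:00, Sat 12:00] → after → no.
gold_phase [Fri 03:00, Sun 08:00] → met-by → no.
red_phase [Sun 13:00, Sun 22:00] → after → no.
silver_phase [Wed 09:00, Fri 05:00] → contains → counts.
teal_phase [Fri 03:00, Sat 22:00] → met-by → no.
violet_phase [Wed 09:00, Sat 04:00] → contains → counts.
Total: 3.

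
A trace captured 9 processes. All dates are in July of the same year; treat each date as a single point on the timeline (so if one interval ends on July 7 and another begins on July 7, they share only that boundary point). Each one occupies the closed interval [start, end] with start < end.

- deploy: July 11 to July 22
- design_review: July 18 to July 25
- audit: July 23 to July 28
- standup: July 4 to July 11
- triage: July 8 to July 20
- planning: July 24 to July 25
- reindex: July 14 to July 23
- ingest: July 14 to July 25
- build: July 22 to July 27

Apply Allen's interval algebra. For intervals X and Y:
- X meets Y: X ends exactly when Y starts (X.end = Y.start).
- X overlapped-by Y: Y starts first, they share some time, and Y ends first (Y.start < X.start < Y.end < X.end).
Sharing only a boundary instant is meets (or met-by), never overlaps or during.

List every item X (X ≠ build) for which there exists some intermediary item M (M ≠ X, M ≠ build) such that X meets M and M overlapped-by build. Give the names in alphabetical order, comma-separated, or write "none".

reindex

Target build = [July 22, July 27].
Intermediaries M with M overlapped-by build: audit.
Via audit — items with X meets audit: reindex.
Union: reindex.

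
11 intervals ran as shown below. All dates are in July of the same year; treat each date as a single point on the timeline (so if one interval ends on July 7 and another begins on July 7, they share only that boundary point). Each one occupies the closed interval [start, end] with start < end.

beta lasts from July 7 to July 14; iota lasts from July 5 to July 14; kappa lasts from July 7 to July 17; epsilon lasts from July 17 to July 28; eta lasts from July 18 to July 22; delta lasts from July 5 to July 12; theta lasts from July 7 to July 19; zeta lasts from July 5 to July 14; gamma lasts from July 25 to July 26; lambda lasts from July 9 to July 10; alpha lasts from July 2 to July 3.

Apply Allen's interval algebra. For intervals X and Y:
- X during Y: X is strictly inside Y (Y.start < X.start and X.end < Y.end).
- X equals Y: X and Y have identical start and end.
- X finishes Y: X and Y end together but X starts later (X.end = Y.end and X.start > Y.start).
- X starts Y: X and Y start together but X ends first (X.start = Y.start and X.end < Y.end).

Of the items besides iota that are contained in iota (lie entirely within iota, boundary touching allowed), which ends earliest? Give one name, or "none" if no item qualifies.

Target iota = [July 5, July 14].
alpha [July 2, July 3] → before → excluded.
beta [July 7, July 14] → finishes → candidate.
delta [July 5, July 12] → starts → candidate.
epsilon [July 17, July 28] → after → excluded.
eta [July 18, July 22] → after → excluded.
gamma [July 25, July 26] → after → excluded.
kappa [July 7, July 17] → overlapped-by → excluded.
lambda [July 9, July 10] → during → candidate.
theta [July 7, July 19] → overlapped-by → excluded.
zeta [July 5, July 14] → equals → candidate.
Among candidates, earliest end is July 10 → lambda.

lambda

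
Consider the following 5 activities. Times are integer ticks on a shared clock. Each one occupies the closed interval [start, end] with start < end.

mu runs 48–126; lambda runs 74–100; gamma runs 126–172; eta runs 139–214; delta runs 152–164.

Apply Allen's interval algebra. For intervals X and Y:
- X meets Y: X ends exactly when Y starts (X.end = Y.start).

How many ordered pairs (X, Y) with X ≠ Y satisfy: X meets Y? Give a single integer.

1

Checking all 20 ordered pairs for relation 'meets'; matching pairs in alphabetical order:
(mu, gamma): mu meets gamma ✓
Count: 1.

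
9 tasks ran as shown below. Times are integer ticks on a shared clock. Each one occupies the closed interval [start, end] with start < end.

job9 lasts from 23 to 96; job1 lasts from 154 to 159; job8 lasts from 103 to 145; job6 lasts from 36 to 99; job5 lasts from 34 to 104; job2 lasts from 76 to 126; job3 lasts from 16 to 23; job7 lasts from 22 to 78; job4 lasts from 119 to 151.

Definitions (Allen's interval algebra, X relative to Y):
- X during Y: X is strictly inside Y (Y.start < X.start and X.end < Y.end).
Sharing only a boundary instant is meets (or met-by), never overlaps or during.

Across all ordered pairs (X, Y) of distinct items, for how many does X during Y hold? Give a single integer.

1

Checking all 72 ordered pairs for relation 'during'; matching pairs in alphabetical order:
(job6, job5): job6 during job5 ✓
Count: 1.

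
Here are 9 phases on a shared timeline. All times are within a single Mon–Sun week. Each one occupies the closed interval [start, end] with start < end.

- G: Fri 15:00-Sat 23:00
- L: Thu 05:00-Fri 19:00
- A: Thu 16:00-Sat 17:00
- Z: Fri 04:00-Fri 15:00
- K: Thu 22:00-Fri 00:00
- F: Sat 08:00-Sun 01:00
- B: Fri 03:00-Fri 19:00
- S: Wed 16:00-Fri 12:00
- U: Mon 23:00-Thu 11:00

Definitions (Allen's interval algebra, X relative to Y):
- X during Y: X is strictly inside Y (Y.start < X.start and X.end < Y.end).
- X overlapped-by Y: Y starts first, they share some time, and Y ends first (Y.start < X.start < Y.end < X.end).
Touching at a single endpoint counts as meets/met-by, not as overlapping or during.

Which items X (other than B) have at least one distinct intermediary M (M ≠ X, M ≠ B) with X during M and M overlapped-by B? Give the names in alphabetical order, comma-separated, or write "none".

Target B = [Fri 03:00, Fri 19:00].
Intermediaries M with M overlapped-by B: G.
Via G — items with X during G: none.
Union: none.

none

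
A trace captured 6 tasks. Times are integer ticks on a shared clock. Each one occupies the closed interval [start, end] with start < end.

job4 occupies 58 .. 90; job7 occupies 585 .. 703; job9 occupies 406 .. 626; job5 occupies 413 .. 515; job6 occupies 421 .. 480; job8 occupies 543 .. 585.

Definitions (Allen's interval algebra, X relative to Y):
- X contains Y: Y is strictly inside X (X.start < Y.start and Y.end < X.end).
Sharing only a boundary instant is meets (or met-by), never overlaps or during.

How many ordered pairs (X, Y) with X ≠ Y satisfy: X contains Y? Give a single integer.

Checking all 30 ordered pairs for relation 'contains'; matching pairs in alphabetical order:
(job5, job6): job5 contains job6 ✓
(job9, job5): job9 contains job5 ✓
(job9, job6): job9 contains job6 ✓
(job9, job8): job9 contains job8 ✓
Count: 4.

4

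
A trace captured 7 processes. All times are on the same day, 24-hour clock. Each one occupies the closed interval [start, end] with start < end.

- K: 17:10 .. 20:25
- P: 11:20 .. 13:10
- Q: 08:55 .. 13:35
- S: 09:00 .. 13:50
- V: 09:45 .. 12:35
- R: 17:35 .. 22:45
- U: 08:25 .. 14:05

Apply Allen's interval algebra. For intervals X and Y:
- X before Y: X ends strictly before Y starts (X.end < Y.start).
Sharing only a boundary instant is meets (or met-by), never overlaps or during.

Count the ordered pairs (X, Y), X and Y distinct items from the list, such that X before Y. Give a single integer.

Checking all 42 ordered pairs for relation 'before'; matching pairs in alphabetical order:
(P, K): P before K ✓
(P, R): P before R ✓
(Q, K): Q before K ✓
(Q, R): Q before R ✓
(S, K): S before K ✓
(S, R): S before R ✓
(U, K): U before K ✓
(U, R): U before R ✓
(V, K): V before K ✓
(V, R): V before R ✓
Count: 10.

10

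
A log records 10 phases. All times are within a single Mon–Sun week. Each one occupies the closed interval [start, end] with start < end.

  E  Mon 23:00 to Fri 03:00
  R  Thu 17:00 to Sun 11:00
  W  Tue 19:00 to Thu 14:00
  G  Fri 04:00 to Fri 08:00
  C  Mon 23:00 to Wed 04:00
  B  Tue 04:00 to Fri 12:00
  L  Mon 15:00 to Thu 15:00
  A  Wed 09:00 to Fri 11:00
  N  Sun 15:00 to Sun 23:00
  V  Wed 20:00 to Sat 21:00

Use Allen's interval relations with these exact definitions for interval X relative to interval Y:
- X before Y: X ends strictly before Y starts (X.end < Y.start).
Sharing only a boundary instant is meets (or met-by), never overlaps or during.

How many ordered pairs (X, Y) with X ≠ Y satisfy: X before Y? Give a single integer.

Checking all 90 ordered pairs for relation 'before'; matching pairs in alphabetical order:
(A, N): A before N ✓
(B, N): B before N ✓
(C, A): C before A ✓
(C, G): C before G ✓
(C, N): C before N ✓
(C, R): C before R ✓
(C, V): C before V ✓
(E, G): E before G ✓
(E, N): E before N ✓
(G, N): G before N ✓
(L, G): L before G ✓
(L, N): L before N ✓
(L, R): L before R ✓
(R, N): R before N ✓
(V, N): V before N ✓
(W, G): W before G ✓
(W, N): W before N ✓
(W, R): W before R ✓
Count: 18.

18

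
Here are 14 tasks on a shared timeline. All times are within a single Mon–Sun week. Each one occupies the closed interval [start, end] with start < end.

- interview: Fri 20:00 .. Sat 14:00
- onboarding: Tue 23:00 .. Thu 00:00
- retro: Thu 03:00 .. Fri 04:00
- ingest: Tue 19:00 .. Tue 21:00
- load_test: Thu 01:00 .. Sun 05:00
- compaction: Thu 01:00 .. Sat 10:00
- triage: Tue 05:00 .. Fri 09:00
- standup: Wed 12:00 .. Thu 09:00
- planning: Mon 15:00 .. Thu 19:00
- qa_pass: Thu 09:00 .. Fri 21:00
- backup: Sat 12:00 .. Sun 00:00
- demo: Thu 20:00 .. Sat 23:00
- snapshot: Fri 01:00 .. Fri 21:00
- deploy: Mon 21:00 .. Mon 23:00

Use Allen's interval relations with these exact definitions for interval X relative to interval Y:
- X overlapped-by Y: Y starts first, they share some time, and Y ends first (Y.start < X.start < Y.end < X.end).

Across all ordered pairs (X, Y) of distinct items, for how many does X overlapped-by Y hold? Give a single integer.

Checking all 182 ordered pairs for relation 'overlapped-by'; matching pairs in alphabetical order:
(backup, demo): backup overlapped-by demo ✓
(backup, interview): backup overlapped-by interview ✓
(compaction, planning): compaction overlapped-by planning ✓
(compaction, standup): compaction overlapped-by standup ✓
(compaction, triage): compaction overlapped-by triage ✓
(demo, compaction): demo overlapped-by compaction ✓
(demo, qa_pass): demo overlapped-by qa_pass ✓
(demo, retro): demo overlapped-by retro ✓
(demo, triage): demo overlapped-by triage ✓
(interview, compaction): interview overlapped-by compaction ✓
(interview, qa_pass): interview overlapped-by qa_pass ✓
(interview, snapshot): interview overlapped-by snapshot ✓
(load_test, planning): load_test overlapped-by planning ✓
(load_test, standup): load_test overlapped-by standup ✓
(load_test, triage): load_test overlapped-by triage ✓
(qa_pass, planning): qa_pass overlapped-by planning ✓
(qa_pass, retro): qa_pass overlapped-by retro ✓
(qa_pass, triage): qa_pass overlapped-by triage ✓
(retro, planning): retro overlapped-by planning ✓
(retro, standup): retro overlapped-by standup ✓
(snapshot, retro): snapshot overlapped-by retro ✓
(snapshot, triage): snapshot overlapped-by triage ✓
(standup, onboarding): standup overlapped-by onboarding ✓
(triage, planning): triage overlapped-by planning ✓
Count: 24.

24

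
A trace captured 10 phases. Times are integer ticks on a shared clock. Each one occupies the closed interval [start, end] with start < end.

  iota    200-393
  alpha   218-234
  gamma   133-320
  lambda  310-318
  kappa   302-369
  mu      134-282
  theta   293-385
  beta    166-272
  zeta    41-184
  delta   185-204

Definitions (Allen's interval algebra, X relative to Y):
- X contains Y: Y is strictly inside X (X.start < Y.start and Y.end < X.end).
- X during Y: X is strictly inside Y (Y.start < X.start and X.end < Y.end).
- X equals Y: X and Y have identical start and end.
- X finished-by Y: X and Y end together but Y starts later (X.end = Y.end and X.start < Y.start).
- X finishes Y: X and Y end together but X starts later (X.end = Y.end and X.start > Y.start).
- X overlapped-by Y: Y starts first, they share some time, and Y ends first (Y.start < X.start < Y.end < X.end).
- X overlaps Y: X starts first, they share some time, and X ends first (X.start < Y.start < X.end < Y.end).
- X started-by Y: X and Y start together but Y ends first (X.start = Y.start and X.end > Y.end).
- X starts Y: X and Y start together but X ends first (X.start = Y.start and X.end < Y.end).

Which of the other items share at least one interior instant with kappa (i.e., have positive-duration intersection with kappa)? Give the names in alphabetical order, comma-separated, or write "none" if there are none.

gamma, iota, lambda, theta

Target kappa = [302, 369].
alpha [218, 234] → before → no.
beta [166, 272] → before → no.
delta [185, 204] → before → no.
gamma [133, 320] → overlaps → yes.
iota [200, 393] → contains → yes.
lambda [310, 318] → during → yes.
mu [134, 282] → before → no.
theta [293, 385] → contains → yes.
zeta [41, 184] → before → no.
Result: gamma, iota, lambda, theta.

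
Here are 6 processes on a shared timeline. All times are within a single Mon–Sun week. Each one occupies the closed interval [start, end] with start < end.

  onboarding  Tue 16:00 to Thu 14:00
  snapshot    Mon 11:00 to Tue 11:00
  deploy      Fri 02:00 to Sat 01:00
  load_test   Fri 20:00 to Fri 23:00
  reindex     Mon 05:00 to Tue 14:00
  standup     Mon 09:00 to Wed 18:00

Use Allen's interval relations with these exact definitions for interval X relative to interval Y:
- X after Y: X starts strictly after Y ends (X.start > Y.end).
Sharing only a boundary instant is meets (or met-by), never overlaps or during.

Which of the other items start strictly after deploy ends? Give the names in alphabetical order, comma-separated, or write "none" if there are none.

Target deploy = [Fri 02:00, Sat 01:00].
load_test [Fri 20:00, Fri 23:00] → during → no.
onboarding [Tue 16:00, Thu 14:00] → before → no.
reindex [Mon 05:00, Tue 14:00] → before → no.
snapshot [Mon 11:00, Tue 11:00] → before → no.
standup [Mon 09:00, Wed 18:00] → before → no.
Result: none.

none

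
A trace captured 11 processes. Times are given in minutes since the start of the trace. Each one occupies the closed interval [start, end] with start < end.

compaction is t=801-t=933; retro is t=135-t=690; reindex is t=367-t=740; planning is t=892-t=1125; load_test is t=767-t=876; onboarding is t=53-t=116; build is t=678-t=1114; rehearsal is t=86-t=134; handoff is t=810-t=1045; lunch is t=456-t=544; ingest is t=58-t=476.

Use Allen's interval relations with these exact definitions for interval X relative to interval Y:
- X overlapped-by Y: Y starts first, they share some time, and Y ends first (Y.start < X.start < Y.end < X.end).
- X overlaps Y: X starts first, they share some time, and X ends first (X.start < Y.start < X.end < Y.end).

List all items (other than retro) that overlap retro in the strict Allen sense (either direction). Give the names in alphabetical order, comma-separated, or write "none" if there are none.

Target retro = [t=135, t=690].
build [t=678, t=1114] → overlapped-by → yes.
compaction [t=801, t=933] → after → no.
handoff [t=810, t=1045] → after → no.
ingest [t=58, t=476] → overlaps → yes.
load_test [t=767, t=876] → after → no.
lunch [t=456, t=544] → during → no.
onboarding [t=53, t=116] → before → no.
planning [t=892, t=1125] → after → no.
rehearsal [t=86, t=134] → before → no.
reindex [t=367, t=740] → overlapped-by → yes.
Result: build, ingest, reindex.

build, ingest, reindex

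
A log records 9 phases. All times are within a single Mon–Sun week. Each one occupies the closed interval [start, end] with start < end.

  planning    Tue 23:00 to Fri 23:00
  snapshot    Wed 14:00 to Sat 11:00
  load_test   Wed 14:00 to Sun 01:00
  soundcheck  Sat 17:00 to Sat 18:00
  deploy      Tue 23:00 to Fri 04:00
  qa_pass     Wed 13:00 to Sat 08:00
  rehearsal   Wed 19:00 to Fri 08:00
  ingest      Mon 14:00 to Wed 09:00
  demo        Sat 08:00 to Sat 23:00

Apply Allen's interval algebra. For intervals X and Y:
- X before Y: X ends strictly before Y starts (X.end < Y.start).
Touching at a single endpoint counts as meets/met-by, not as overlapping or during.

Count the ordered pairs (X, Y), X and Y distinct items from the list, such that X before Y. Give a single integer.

Checking all 72 ordered pairs for relation 'before'; matching pairs in alphabetical order:
(deploy, demo): deploy before demo ✓
(deploy, soundcheck): deploy before soundcheck ✓
(ingest, demo): ingest before demo ✓
(ingest, load_test): ingest before load_test ✓
(ingest, qa_pass): ingest before qa_pass ✓
(ingest, rehearsal): ingest before rehearsal ✓
(ingest, snapshot): ingest before snapshot ✓
(ingest, soundcheck): ingest before soundcheck ✓
(planning, demo): planning before demo ✓
(planning, soundcheck): planning before soundcheck ✓
(qa_pass, soundcheck): qa_pass before soundcheck ✓
(rehearsal, demo): rehearsal before demo ✓
(rehearsal, soundcheck): rehearsal before soundcheck ✓
(snapshot, soundcheck): snapshot before soundcheck ✓
Count: 14.

14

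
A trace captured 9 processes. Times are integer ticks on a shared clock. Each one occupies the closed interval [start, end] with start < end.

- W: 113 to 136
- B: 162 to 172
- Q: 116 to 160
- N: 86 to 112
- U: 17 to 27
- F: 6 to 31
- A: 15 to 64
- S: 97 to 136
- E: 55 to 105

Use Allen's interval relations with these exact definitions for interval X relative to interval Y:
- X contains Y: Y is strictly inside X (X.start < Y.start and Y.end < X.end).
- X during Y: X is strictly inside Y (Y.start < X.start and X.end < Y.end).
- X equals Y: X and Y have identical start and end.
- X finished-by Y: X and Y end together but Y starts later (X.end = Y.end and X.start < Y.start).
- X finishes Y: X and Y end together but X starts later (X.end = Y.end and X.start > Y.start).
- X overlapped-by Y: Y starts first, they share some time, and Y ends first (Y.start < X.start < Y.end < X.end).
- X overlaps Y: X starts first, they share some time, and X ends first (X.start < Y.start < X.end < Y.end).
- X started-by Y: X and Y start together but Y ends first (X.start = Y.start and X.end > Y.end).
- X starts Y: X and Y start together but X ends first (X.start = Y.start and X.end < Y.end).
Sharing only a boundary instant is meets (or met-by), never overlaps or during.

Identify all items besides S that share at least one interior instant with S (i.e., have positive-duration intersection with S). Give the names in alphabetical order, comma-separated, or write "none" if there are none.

Target S = [97, 136].
A [15, 64] → before → no.
B [162, 172] → after → no.
E [55, 105] → overlaps → yes.
F [6, 31] → before → no.
N [86, 112] → overlaps → yes.
Q [116, 160] → overlapped-by → yes.
U [17, 27] → before → no.
W [113, 136] → finishes → yes.
Result: E, N, Q, W.

E, N, Q, W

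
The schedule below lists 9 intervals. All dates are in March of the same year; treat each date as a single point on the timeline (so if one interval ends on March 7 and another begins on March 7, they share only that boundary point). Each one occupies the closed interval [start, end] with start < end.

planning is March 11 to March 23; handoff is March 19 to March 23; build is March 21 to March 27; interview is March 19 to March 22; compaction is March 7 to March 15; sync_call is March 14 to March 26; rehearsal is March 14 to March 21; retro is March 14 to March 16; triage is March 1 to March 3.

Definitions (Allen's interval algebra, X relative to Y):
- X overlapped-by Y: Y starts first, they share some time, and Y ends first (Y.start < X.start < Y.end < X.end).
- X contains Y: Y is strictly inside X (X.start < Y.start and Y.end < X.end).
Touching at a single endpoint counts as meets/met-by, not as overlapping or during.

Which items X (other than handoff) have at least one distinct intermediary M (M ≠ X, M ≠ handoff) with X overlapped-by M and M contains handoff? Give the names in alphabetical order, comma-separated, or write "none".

Target handoff = [March 19, March 23].
Intermediaries M with M contains handoff: sync_call.
Via sync_call — items with X overlapped-by sync_call: build.
Union: build.

build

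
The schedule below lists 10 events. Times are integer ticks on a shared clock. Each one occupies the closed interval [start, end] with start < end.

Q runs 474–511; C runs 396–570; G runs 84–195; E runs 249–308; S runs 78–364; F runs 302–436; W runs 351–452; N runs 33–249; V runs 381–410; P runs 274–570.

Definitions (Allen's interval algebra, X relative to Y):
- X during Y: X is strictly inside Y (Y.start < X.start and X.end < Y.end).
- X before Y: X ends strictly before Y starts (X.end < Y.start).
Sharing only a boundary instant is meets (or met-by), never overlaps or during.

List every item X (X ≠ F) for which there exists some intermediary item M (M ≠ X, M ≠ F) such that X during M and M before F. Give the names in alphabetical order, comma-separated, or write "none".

Target F = [302, 436].
Intermediaries M with M before F: G, N.
Via G — items with X during G: none.
Via N — items with X during N: G.
Union: G.

G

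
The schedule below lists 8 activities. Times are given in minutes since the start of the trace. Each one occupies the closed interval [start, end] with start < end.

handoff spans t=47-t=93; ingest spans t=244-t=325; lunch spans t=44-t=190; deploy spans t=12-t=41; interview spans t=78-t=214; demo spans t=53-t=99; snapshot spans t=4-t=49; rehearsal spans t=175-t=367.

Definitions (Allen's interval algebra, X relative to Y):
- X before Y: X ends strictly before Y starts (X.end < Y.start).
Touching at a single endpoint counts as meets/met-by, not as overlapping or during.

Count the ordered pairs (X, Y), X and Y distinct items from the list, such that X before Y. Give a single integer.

Checking all 56 ordered pairs for relation 'before'; matching pairs in alphabetical order:
(demo, ingest): demo before ingest ✓
(demo, rehearsal): demo before rehearsal ✓
(deploy, demo): deploy before demo ✓
(deploy, handoff): deploy before handoff ✓
(deploy, ingest): deploy before ingest ✓
(deploy, interview): deploy before interview ✓
(deploy, lunch): deploy before lunch ✓
(deploy, rehearsal): deploy before rehearsal ✓
(handoff, ingest): handoff before ingest ✓
(handoff, rehearsal): handoff before rehearsal ✓
(interview, ingest): interview before ingest ✓
(lunch, ingest): lunch before ingest ✓
(snapshot, demo): snapshot before demo ✓
(snapshot, ingest): snapshot before ingest ✓
(snapshot, interview): snapshot before interview ✓
(snapshot, rehearsal): snapshot before rehearsal ✓
Count: 16.

16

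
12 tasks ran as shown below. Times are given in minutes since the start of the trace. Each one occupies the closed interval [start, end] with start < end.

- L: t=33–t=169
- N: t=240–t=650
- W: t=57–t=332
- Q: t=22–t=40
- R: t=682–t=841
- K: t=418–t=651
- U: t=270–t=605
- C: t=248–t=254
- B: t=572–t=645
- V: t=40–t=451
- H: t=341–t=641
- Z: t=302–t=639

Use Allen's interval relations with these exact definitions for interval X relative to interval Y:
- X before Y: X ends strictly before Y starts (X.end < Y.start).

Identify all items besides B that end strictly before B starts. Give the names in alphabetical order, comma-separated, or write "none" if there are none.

Target B = [t=572, t=645].
C [t=248, t=254] → before → yes.
H [t=341, t=641] → overlaps → no.
K [t=418, t=651] → contains → no.
L [t=33, t=169] → before → yes.
N [t=240, t=650] → contains → no.
Q [t=22, t=40] → before → yes.
R [t=682, t=841] → after → no.
U [t=270, t=605] → overlaps → no.
V [t=40, t=451] → before → yes.
W [t=57, t=332] → before → yes.
Z [t=302, t=639] → overlaps → no.
Result: C, L, Q, V, W.

C, L, Q, V, W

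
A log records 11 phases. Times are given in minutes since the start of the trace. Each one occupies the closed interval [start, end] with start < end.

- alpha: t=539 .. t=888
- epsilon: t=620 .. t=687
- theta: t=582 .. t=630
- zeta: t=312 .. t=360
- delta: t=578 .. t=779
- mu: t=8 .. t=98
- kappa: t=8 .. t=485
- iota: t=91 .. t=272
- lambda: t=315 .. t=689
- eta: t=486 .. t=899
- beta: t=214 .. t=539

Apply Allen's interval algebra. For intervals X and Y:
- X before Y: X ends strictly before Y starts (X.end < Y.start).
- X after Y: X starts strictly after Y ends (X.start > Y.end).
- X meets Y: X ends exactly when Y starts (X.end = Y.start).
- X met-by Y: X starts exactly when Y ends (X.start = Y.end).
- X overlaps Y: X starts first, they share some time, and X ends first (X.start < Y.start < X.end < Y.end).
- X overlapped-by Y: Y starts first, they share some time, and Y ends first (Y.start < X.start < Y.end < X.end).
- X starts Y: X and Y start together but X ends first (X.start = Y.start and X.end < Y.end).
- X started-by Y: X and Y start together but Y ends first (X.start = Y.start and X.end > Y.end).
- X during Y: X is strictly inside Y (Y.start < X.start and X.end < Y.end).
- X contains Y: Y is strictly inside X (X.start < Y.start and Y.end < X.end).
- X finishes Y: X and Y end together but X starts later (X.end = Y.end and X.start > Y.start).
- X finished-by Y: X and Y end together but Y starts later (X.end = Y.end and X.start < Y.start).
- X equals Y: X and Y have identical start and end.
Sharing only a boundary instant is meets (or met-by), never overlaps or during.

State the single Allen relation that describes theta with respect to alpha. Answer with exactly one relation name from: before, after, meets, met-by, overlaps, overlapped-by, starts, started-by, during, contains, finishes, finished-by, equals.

during

theta = [t=582, t=630]; alpha = [t=539, t=888].
Compare endpoints: theta.start > alpha.start, theta.start < alpha.end, theta.end > alpha.start, theta.end < alpha.end.
That pattern is 'during'.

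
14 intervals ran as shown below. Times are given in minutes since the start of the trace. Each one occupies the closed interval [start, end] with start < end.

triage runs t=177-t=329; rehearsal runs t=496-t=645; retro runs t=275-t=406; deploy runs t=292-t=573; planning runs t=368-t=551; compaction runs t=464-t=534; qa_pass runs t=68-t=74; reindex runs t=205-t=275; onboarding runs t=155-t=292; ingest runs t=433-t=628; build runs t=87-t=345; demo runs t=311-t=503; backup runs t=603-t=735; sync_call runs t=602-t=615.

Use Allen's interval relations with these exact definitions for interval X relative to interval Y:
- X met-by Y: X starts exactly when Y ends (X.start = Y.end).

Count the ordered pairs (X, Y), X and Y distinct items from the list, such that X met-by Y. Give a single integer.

2

Checking all 182 ordered pairs for relation 'met-by'; matching pairs in alphabetical order:
(deploy, onboarding): deploy met-by onboarding ✓
(retro, reindex): retro met-by reindex ✓
Count: 2.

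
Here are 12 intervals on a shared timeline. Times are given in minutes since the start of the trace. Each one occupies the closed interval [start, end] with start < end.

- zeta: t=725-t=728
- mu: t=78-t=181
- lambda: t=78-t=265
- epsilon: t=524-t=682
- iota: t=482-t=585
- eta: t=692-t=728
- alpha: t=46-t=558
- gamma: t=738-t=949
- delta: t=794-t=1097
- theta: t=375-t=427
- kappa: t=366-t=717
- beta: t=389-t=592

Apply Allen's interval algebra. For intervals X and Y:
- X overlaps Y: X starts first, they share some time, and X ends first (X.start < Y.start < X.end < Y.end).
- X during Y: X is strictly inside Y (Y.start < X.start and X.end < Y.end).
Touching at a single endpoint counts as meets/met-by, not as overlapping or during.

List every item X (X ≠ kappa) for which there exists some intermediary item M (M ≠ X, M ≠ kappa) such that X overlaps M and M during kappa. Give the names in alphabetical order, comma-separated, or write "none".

Target kappa = [t=366, t=717].
Intermediaries M with M during kappa: beta, epsilon, iota, theta.
Via beta — items with X overlaps beta: alpha, theta.
Via epsilon — items with X overlaps epsilon: alpha, beta, iota.
Via iota — items with X overlaps iota: alpha.
Via theta — items with X overlaps theta: none.
Union: alpha, beta, iota, theta.

alpha, beta, iota, theta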